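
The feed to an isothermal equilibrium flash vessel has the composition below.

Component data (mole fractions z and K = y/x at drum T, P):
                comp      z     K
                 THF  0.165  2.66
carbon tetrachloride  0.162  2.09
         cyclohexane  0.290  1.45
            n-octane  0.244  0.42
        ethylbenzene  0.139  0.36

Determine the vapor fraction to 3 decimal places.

Iterate (Newton) starting at ψ = 0.5:
  ψ = 0.500: g = 0.0403, g' = -0.541 → ψ = 0.575
  ψ = 0.575: g = -0.0005, g' = -0.556 → ψ = 0.574
Converged at ψ = 0.574.

ψ = 0.574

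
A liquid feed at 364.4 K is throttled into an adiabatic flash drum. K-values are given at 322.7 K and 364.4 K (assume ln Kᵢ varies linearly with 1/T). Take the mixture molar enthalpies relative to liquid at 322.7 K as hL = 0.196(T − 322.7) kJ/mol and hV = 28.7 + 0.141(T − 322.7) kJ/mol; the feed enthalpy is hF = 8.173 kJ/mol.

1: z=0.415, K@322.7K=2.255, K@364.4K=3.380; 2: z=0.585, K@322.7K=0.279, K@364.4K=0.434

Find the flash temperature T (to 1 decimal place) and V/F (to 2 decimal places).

Adiabatic flash: solve Rachford–Rice at each trial T, then check hF = ψ·hV(T) + (1−ψ)·hL(T).
  T = 322.7 K: K = (2.255, 0.279), RR gives ψ = 0.109, H_out = 3.141 kJ/mol
  T = 364.4 K: K = (3.380, 0.434), RR gives ψ = 0.487, H_out = 21.044 kJ/mol
  T = 343.5 K: K = (2.794, 0.352), RR gives ψ = 0.315, H_out = 12.750 kJ/mol
  T = 333.1 K: K = (2.518, 0.315), RR gives ψ = 0.220, H_out = 8.235 kJ/mol
  T = 327.9 K: K = (2.385, 0.297), RR gives ψ = 0.168, H_out = 5.783 kJ/mol
  T = 330.5 K: K = (2.451, 0.306), RR gives ψ = 0.195, H_out = 7.029 kJ/mol
  T = 331.8 K: K = (2.485, 0.310), RR gives ψ = 0.208, H_out = 7.637 kJ/mol
Linear interpolation between T = 331.8 (H_out = 7.637) and T = 333.1 (H_out = 8.235) on hF = 8.173 gives T ≈ 333.0 K, at which ψ = 0.22.

T = 333.0 K, V/F = 0.22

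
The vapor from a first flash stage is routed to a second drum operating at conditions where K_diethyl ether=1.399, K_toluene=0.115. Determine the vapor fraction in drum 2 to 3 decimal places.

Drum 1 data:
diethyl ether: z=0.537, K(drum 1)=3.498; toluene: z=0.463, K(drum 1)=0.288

Drum 1:
Let ψ₁ = V/F and solve Σ zᵢ(Kᵢ−1)/(1+ψ₁(Kᵢ−1)) = 0.
Feasibility: ΣzᵢKᵢ = 2.012, Σzᵢ/Kᵢ = 1.761 — both > 1, two phases present.
Binary case is linear: z₁(K₁−1)(1+ψ₁(K₂−1)) + z₂(K₂−1)(1+ψ₁(K₁−1)) = 0
⇒ ψ₁ = [z₁(K₁−1)+z₂(K₂−1)] / [−(K₁−1)(K₂−1)] = 1.0118/1.7786 = 0.569
Drum-1 compositions:
  diethyl ether: x = 0.222, y = 0.776
  toluene: x = 0.778, y = 0.224
Drum-2 feed = drum-1 vapor: z₂ = (0.7759, 0.2241).
Drum 2:
Material balance + equilibrium reduce to Σ zᵢ(Kᵢ−1)/(1+ψ₂(Kᵢ−1)) = 0.
Feasibility: ΣzᵢKᵢ = 1.111, Σzᵢ/Kᵢ = 2.503 — both > 1, two phases present.
Binary case is linear: z₁(K₁−1)(1+ψ₂(K₂−1)) + z₂(K₂−1)(1+ψ₂(K₁−1)) = 0
⇒ ψ₂ = [z₁(K₁−1)+z₂(K₂−1)] / [−(K₁−1)(K₂−1)] = 0.1112/0.3531 = 0.315
  diethyl ether: x = 0.689, y = 0.964
  toluene: x = 0.311, y = 0.036

V/F (drum 2) = 0.315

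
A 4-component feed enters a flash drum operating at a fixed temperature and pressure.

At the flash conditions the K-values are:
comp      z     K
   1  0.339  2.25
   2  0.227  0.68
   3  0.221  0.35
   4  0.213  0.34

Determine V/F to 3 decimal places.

Material balance + equilibrium reduce to Σ zᵢ(Kᵢ−1)/(1+V/F(Kᵢ−1)) = 0.
g(0) = ΣzᵢKᵢ − 1 = 0.067 and g(1) = 1 − Σzᵢ/Kᵢ = -0.742, so a root lies in (0, 1).
Iterate (Newton) starting at V/F = 0.33:
  V/F = 0.330: g = -0.1438, g' = -0.598 → V/F = 0.089
  V/F = 0.089: g = 0.0045, g' = -0.663 → V/F = 0.096
Converged at V/F = 0.096.

V/F = 0.096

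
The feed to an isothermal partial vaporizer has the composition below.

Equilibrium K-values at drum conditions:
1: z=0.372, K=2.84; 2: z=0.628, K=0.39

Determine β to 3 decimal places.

β = 0.269

Binary case is linear: z₁(K₁−1)(1+β(K₂−1)) + z₂(K₂−1)(1+β(K₁−1)) = 0
⇒ β = [z₁(K₁−1)+z₂(K₂−1)] / [−(K₁−1)(K₂−1)] = 0.3014/1.1224 = 0.269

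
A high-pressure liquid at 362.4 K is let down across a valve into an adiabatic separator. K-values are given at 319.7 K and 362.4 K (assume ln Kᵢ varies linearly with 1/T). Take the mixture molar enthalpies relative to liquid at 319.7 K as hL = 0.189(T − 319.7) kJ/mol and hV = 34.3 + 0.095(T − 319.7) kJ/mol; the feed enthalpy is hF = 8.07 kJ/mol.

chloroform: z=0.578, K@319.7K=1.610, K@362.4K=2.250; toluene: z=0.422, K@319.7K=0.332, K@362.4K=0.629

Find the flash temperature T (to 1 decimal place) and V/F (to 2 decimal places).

Adiabatic flash: solve Rachford–Rice at each trial T, then check hF = ψ·hV(T) + (1−ψ)·hL(T).
  T = 319.7 K: K = (1.610, 0.332), RR gives ψ = 0.173, H_out = 5.950 kJ/mol
  T = 362.4 K: K = (2.250, 0.629), RR gives ψ = 1.000, H_out = 38.356 kJ/mol
  T = 341.0 K: K = (1.923, 0.466), RR gives ψ = 0.625, H_out = 24.202 kJ/mol
  T = 330.4 K: K = (1.765, 0.396), RR gives ψ = 0.405, H_out = 15.507 kJ/mol
  T = 325.0 K: K = (1.686, 0.363), RR gives ψ = 0.292, H_out = 10.875 kJ/mol
  T = 322.4 K: K = (1.649, 0.347), RR gives ψ = 0.235, H_out = 8.520 kJ/mol
  T = 321.0 K: K = (1.629, 0.339), RR gives ψ = 0.204, H_out = 7.205 kJ/mol
Linear interpolation between T = 321.0 (H_out = 7.205) and T = 322.4 (H_out = 8.520) on hF = 8.07 gives T ≈ 321.9 K, at which ψ = 0.22.

T = 321.9 K, V/F = 0.22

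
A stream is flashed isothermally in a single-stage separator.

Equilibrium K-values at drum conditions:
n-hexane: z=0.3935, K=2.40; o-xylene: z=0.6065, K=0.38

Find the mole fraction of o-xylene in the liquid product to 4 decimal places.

Rachford–Rice: g(ψ) = Σ zᵢ(Kᵢ−1)/(1+ψ(Kᵢ−1)) = 0.
Feasibility: ΣzᵢKᵢ = 1.1749, Σzᵢ/Kᵢ = 1.7600 — both > 1, two phases present.
Newton–Raphson from ψ = 0.5:
  ψ = 0.5000: g = -0.22091, g' = -0.7566 → ψ = 0.2080
  ψ = 0.2080: g = -0.00505, g' = -0.7699 → ψ = 0.2014
  ψ = 0.2014: g = 0.00001, g' = -0.7737 → ψ = 0.2015
Converged at ψ = 0.2015.
Compositions from xᵢ = zᵢ/(1+ψ(Kᵢ−1)), yᵢ = Kᵢxᵢ:
  n-hexane: x = 0.3069, y = 0.7366
  o-xylene: x = 0.6931, y = 0.2634

x_o-xylene = 0.6931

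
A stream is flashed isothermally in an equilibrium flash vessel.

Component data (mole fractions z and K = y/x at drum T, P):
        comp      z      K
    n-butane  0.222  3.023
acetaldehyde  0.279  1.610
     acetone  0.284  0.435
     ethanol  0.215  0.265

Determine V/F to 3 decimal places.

Newton iteration, V/F⁰ = 0.31:
  V/F = 0.310: g = 0.0199, g' = -0.745 → V/F = 0.337
Converged at V/F = 0.337.

V/F = 0.337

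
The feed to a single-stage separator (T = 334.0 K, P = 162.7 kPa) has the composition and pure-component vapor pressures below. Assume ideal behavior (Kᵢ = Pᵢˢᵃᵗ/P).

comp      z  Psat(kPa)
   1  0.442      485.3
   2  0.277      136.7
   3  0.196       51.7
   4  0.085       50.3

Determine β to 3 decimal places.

β = 0.633

Raoult's law: Kᵢ = Pᵢˢᵃᵗ/P = Pᵢˢᵃᵗ/162.7.
  K_1 = 485.3/162.7 = 2.98279, K_2 = 136.7/162.7 = 0.84020, K_3 = 51.7/162.7 = 0.31776, K_4 = 50.3/162.7 = 0.30916
Let β = V/F and solve Σ zᵢ(Kᵢ−1)/(1+β(Kᵢ−1)) = 0.
Feasibility: ΣzᵢKᵢ = 1.640, Σzᵢ/Kᵢ = 1.370 — both > 1, two phases present.
Newton–Raphson from β = 0.58:
  β = 0.580: g = 0.0396, g' = -0.747 → β = 0.633
Converged at β = 0.633.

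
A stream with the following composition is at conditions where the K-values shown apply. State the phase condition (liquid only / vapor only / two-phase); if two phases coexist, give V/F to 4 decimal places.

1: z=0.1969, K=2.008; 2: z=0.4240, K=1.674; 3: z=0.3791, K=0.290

two-phase, V/F = 0.3841

ΣzᵢKᵢ = 1.2151; Σzᵢ/Kᵢ = 1.6586.
Both exceed 1, so a two-phase solution exists.
Newton iteration, ψ⁰ = 0.34:
  ψ = 0.3400: g = 0.02550, g' = -0.5705 → ψ = 0.3847
  ψ = 0.3847: g = -0.00035, g' = -0.5871 → ψ = 0.3841
Converged at ψ = 0.3841.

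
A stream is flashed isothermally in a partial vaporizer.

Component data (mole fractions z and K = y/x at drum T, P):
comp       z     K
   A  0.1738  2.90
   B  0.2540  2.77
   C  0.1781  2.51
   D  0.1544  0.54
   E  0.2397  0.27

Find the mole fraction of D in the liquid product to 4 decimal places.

Newton iteration, ψ⁰ = 0.54:
  ψ = 0.5400: g = 0.15766, g' = -0.8900 → ψ = 0.7171
  ψ = 0.7171: g = -0.00623, g' = -0.9959 → ψ = 0.7109
Converged at ψ = 0.7109.
Compositions from xᵢ = zᵢ/(1+ψ(Kᵢ−1)), yᵢ = Kᵢxᵢ:
  A: x = 0.0739, y = 0.2144
  B: x = 0.1125, y = 0.3116
  C: x = 0.0859, y = 0.2156
  D: x = 0.2294, y = 0.1239
  E: x = 0.4983, y = 0.1345

x_D = 0.2294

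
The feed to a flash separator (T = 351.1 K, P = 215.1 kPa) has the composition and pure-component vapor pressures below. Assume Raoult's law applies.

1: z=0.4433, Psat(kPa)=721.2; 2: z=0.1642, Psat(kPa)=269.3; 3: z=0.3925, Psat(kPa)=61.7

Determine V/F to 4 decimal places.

V/F = 0.5798

Raoult's law: Kᵢ = Pᵢˢᵃᵗ/P = Pᵢˢᵃᵗ/215.1.
  K_1 = 721.2/215.1 = 3.352859, K_2 = 269.3/215.1 = 1.251976, K_3 = 61.7/215.1 = 0.286843
Rachford–Rice: g(V/F) = Σ zᵢ(Kᵢ−1)/(1+V/F(Kᵢ−1)) = 0.
g(0) = ΣzᵢKᵢ − 1 = 0.8045 and g(1) = 1 − Σzᵢ/Kᵢ = -0.6317, so a root lies in (0, 1).
Iterate (Newton) starting at V/F = 0.45:
  V/F = 0.4500: g = 0.13158, g' = -1.0203 → V/F = 0.5790
  V/F = 0.5790: g = 0.00088, g' = -1.0269 → V/F = 0.5798
Converged at V/F = 0.5798.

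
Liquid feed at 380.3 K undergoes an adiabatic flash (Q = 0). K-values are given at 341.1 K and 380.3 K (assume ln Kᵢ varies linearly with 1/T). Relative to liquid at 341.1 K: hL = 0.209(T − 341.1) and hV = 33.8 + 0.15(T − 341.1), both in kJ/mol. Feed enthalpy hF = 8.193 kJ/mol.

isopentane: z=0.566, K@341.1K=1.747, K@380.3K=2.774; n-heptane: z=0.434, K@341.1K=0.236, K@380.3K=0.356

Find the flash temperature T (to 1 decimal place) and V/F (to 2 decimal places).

T = 344.4 K, V/F = 0.22

Adiabatic flash: solve Rachford–Rice at each trial T, then check hF = ψ·hV(T) + (1−ψ)·hL(T).
  T = 341.1 K: K = (1.747, 0.236), RR gives ψ = 0.160, H_out = 5.403 kJ/mol
  T = 380.3 K: K = (2.774, 0.356), RR gives ψ = 0.634, H_out = 28.163 kJ/mol
  T = 360.7 K: K = (2.229, 0.293), RR gives ψ = 0.448, H_out = 18.709 kJ/mol
  T = 350.9 K: K = (1.980, 0.264), RR gives ψ = 0.326, H_out = 12.880 kJ/mol
  T = 346.0 K: K = (1.862, 0.250), RR gives ψ = 0.251, H_out = 9.424 kJ/mol
  T = 343.6 K: K = (1.805, 0.243), RR gives ψ = 0.208, H_out = 7.538 kJ/mol
Linear interpolation between T = 343.6 (H_out = 7.538) and T = 346.0 (H_out = 9.424) on hF = 8.193 gives T ≈ 344.4 K, at which ψ = 0.22.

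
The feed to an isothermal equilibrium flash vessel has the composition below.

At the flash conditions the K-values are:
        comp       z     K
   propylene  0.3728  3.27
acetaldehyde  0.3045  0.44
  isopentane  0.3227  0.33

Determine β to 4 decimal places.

Rachford–Rice: g(β) = Σ zᵢ(Kᵢ−1)/(1+β(Kᵢ−1)) = 0.
Check two-phase: ΣzᵢKᵢ = 1.4595 > 1 and Σzᵢ/Kᵢ = 1.7839 > 1, so g(0) = 0.4595 > 0 and g(1) = -0.7839 < 0.
Newton iteration, β⁰ = 0.6:
  β = 0.6000: g = -0.26008, g' = -0.9660 → β = 0.3308
  β = 0.3308: g = -0.00371, g' = -1.0096 → β = 0.3271
Converged at β = 0.3271.

β = 0.3271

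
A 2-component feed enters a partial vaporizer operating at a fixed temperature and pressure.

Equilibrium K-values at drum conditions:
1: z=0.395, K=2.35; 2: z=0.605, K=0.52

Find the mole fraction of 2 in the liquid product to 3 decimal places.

Material balance + equilibrium reduce to Σ zᵢ(Kᵢ−1)/(1+V/F(Kᵢ−1)) = 0.
g(0) = ΣzᵢKᵢ − 1 = 0.243 and g(1) = 1 − Σzᵢ/Kᵢ = -0.332, so a root lies in (0, 1).
Binary case is linear: z₁(K₁−1)(1+V/F(K₂−1)) + z₂(K₂−1)(1+V/F(K₁−1)) = 0
⇒ V/F = [z₁(K₁−1)+z₂(K₂−1)] / [−(K₁−1)(K₂−1)] = 0.2429/0.6480 = 0.375
Compositions from xᵢ = zᵢ/(1+V/F(Kᵢ−1)), yᵢ = Kᵢxᵢ:
  1: x = 0.262, y = 0.616
  2: x = 0.738, y = 0.384

x_2 = 0.738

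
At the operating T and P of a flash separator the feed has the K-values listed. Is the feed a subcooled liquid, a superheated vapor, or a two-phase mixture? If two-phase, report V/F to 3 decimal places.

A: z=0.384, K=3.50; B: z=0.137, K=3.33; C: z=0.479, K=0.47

ΣzᵢKᵢ = 2.025; Σzᵢ/Kᵢ = 1.170.
Both exceed 1, so a two-phase solution exists.
Material balance + equilibrium reduce to Σ zᵢ(Kᵢ−1)/(1+ψ(Kᵢ−1)) = 0.
Iterate (Newton) starting at ψ = 0.36:
  ψ = 0.360: g = 0.3651, g' = -1.090 → ψ = 0.695
  ψ = 0.695: g = 0.0707, g' = -0.766 → ψ = 0.787
  ψ = 0.787: g = 0.0004, g' = -0.761 → ψ = 0.788
Converged at ψ = 0.788.

two-phase, V/F = 0.788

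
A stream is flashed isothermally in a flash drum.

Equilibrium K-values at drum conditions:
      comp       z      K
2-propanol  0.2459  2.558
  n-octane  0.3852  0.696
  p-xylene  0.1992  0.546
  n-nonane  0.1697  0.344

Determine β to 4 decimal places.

β = 0.0948

Newton iteration, β⁰ = 0.5:
  β = 0.5000: g = -0.20539, g' = -0.4685 → β = 0.0616
  β = 0.0616: g = 0.02116, g' = -0.6566 → β = 0.0939
  β = 0.0939: g = 0.00061, g' = -0.6198 → β = 0.0948
Converged at β = 0.0948.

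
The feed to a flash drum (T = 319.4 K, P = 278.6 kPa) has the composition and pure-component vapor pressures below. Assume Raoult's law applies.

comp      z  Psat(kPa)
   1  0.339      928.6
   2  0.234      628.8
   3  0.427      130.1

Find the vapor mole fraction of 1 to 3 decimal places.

y_1 = 0.383

Raoult's law: Kᵢ = Pᵢˢᵃᵗ/P = Pᵢˢᵃᵗ/278.6.
  K_1 = 928.6/278.6 = 3.33309, K_2 = 628.8/278.6 = 2.25700, K_3 = 130.1/278.6 = 0.46698
Material balance + equilibrium reduce to Σ zᵢ(Kᵢ−1)/(1+V/F(Kᵢ−1)) = 0.
Check two-phase: ΣzᵢKᵢ = 1.857 > 1 and Σzᵢ/Kᵢ = 1.120 > 1, so g(0) = 0.857 > 0 and g(1) = -0.120 < 0.
Newton iteration, V/F⁰ = 0.69:
  V/F = 0.690: g = 0.1006, g' = -0.680 → V/F = 0.838
  V/F = 0.838: g = -0.0003, g' = -0.695 → V/F = 0.837
Converged at V/F = 0.837.
Compositions from xᵢ = zᵢ/(1+V/F(Kᵢ−1)), yᵢ = Kᵢxᵢ:
  1: x = 0.115, y = 0.383
  2: x = 0.114, y = 0.257
  3: x = 0.771, y = 0.360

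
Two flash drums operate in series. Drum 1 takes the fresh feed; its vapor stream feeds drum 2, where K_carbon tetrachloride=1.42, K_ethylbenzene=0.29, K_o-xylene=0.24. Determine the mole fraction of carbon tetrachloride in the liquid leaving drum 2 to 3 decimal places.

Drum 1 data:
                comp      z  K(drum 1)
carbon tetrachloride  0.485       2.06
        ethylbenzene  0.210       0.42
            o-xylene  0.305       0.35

x_carbon tetrachloride (drum 2) = 0.637

Drum 1:
Newton iteration, ψ₁⁰ = 0.5:
  ψ₁ = 0.500: g = -0.1292, g' = -0.656 → ψ₁ = 0.303
  ψ₁ = 0.303: g = -0.0055, g' = -0.616 → ψ₁ = 0.294
Converged at ψ₁ = 0.294.
Drum-1 compositions:
  carbon tetrachloride: x = 0.370, y = 0.762
  ethylbenzene: x = 0.253, y = 0.106
  o-xylene: x = 0.377, y = 0.132
Drum-2 feed = drum-1 vapor: z₂ = (0.7617, 0.1063, 0.1320).
Drum 2:
Let ψ₂ = V/F and solve Σ zᵢ(Kᵢ−1)/(1+ψ₂(Kᵢ−1)) = 0.
Check two-phase: ΣzᵢKᵢ = 1.144 > 1 and Σzᵢ/Kᵢ = 1.453 > 1, so g(0) = 0.144 > 0 and g(1) = -0.453 < 0.
Newton–Raphson from ψ₂ = 0.5:
  ψ₂ = 0.500: g = -0.0144, g' = -0.419 → ψ₂ = 0.466
  ψ₂ = 0.466: g = -0.0004, g' = -0.396 → ψ₂ = 0.465
Converged at ψ₂ = 0.465.
  carbon tetrachloride: x = 0.637, y = 0.905
  ethylbenzene: x = 0.159, y = 0.046
  o-xylene: x = 0.204, y = 0.049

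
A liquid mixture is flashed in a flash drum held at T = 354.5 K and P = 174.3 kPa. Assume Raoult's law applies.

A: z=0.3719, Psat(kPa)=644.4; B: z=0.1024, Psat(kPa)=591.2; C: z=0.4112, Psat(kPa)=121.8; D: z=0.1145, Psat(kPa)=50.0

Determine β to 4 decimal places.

β = 0.8652

Raoult's law: Kᵢ = Pᵢˢᵃᵗ/P = Pᵢˢᵃᵗ/174.3.
  K_A = 644.4/174.3 = 3.697074, K_B = 591.2/174.3 = 3.391853, K_C = 121.8/174.3 = 0.698795, K_D = 50.0/174.3 = 0.286862
Material balance + equilibrium reduce to Σ zᵢ(Kᵢ−1)/(1+β(Kᵢ−1)) = 0.
Check two-phase: ΣzᵢKᵢ = 2.0425 > 1 and Σzᵢ/Kᵢ = 1.1184 > 1, so g(0) = 1.0425 > 0 and g(1) = -0.1184 < 0.
Iterate (Newton) starting at β = 0.5:
  β = 0.5000: g = 0.26591, g' = -0.8043 → β = 0.8306
  β = 0.8306: g = 0.02609, g' = -0.7401 → β = 0.8659
  β = 0.8659: g = -0.00052, g' = -0.7715 → β = 0.8652
Converged at β = 0.8652.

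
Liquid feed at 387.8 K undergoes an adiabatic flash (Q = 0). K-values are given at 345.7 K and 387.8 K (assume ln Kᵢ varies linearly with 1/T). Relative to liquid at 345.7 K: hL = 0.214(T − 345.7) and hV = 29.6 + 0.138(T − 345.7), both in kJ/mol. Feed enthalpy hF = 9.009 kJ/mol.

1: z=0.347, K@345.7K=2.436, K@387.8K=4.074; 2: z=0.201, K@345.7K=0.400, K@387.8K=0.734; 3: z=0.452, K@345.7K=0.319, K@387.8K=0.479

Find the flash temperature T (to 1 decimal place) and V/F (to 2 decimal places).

Adiabatic flash: solve Rachford–Rice at each trial T, then check hF = ψ·hV(T) + (1−ψ)·hL(T).
  T = 345.7 K: K = (2.436, 0.400, 0.319), RR gives ψ = 0.074, H_out = 2.193 kJ/mol
  T = 387.8 K: K = (4.074, 0.734, 0.479), RR gives ψ = 0.555, H_out = 23.668 kJ/mol
  T = 366.8 K: K = (3.199, 0.552, 0.396), RR gives ψ = 0.325, H_out = 13.603 kJ/mol
  T = 356.2 K: K = (2.801, 0.472, 0.356), RR gives ψ = 0.207, H_out = 8.218 kJ/mol
  T = 361.5 K: K = (2.996, 0.511, 0.376), RR gives ψ = 0.267, H_out = 10.968 kJ/mol
  T = 358.9 K: K = (2.900, 0.491, 0.366), RR gives ψ = 0.238, H_out = 9.637 kJ/mol
  T = 357.5 K: K = (2.848, 0.481, 0.361), RR gives ψ = 0.222, H_out = 8.906 kJ/mol
Linear interpolation between T = 357.5 (H_out = 8.906) and T = 358.9 (H_out = 9.637) on hF = 9.009 gives T ≈ 357.7 K, at which ψ = 0.22.

T = 357.7 K, V/F = 0.22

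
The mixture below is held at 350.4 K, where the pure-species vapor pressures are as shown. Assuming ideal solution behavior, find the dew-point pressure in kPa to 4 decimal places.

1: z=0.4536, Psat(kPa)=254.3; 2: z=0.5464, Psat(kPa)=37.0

At the dew point ψ → 1, so Σzᵢ/Kᵢ = 1 with Kᵢ = Pᵢˢᵃᵗ/P ⇒ 1/P = Σzᵢ/Pᵢˢᵃᵗ.
1/P = 0.4536/254.3 + 0.5464/37.0 = 0.0165513 ⇒ P = 60.4183 kPa

Pdew = 60.4183 kPa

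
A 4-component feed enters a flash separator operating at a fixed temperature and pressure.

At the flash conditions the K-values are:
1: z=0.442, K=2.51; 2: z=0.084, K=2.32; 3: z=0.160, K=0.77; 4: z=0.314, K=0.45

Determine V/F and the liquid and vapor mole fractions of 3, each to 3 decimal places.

Material balance + equilibrium reduce to Σ zᵢ(Kᵢ−1)/(1+V/F(Kᵢ−1)) = 0.
Check two-phase: ΣzᵢKᵢ = 1.569 > 1 and Σzᵢ/Kᵢ = 1.118 > 1, so g(0) = 0.569 > 0 and g(1) = -0.118 < 0.
Iterate (Newton) starting at V/F = 0.44:
  V/F = 0.440: g = 0.2024, g' = -0.598 → V/F = 0.778
  V/F = 0.778: g = 0.0147, g' = -0.552 → V/F = 0.805
Converged at V/F = 0.805.
Compositions from xᵢ = zᵢ/(1+V/F(Kᵢ−1)), yᵢ = Kᵢxᵢ:
  1: x = 0.200, y = 0.501
  2: x = 0.041, y = 0.094
  3: x = 0.196, y = 0.151
  4: x = 0.563, y = 0.254

V/F = 0.805, x_3 = 0.196, y_3 = 0.151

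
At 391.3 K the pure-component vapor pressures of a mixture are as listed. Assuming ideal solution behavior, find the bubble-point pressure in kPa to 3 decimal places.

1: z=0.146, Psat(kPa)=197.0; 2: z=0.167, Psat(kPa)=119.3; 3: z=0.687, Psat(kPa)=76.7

Pbub = 101.378 kPa

At the bubble point ψ → 0, so ΣzᵢKᵢ = 1 with Kᵢ = Pᵢˢᵃᵗ/P ⇒ P = ΣzᵢPᵢˢᵃᵗ.
P = 0.146·197.0 + 0.167·119.3 + 0.687·76.7 = 101.378 kPa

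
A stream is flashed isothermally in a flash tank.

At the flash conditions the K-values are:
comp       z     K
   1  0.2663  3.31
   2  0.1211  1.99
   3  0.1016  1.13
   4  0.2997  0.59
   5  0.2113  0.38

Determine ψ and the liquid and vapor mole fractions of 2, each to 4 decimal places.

Iterate (Newton) starting at ψ = 0.5:
  ψ = 0.5000: g = 0.03362, g' = -0.6109 → ψ = 0.5550
  ψ = 0.5550: g = 0.00042, g' = -0.5970 → ψ = 0.5557
Converged at ψ = 0.5557.
Compositions from xᵢ = zᵢ/(1+ψ(Kᵢ−1)), yᵢ = Kᵢxᵢ:
  1: x = 0.1166, y = 0.3860
  2: x = 0.0781, y = 0.1555
  3: x = 0.0948, y = 0.1071
  4: x = 0.3881, y = 0.2290
  5: x = 0.3224, y = 0.1225

ψ = 0.5557, x_2 = 0.0781, y_2 = 0.1555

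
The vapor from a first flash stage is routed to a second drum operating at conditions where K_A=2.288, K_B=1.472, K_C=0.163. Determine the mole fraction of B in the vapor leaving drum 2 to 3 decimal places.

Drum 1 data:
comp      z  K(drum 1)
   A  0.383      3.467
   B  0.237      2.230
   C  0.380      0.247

Drum 1:
Iterate (Newton) starting at ψ₁ = 0.5:
  ψ₁ = 0.500: g = 0.1446, g' = -1.159 → ψ₁ = 0.625
  ψ₁ = 0.625: g = -0.0037, g' = -1.244 → ψ₁ = 0.622
Converged at ψ₁ = 0.622.
Drum-1 compositions:
  A: x = 0.151, y = 0.524
  B: x = 0.134, y = 0.299
  C: x = 0.715, y = 0.176
Drum-2 feed = drum-1 vapor: z₂ = (0.5240, 0.2995, 0.1765).
Drum 2:
Newton iteration, ψ₂⁰ = 0.5:
  ψ₂ = 0.500: g = 0.2709, g' = -0.731 → ψ₂ = 0.871
  ψ₂ = 0.871: g = -0.1261, g' = -1.906 → ψ₂ = 0.804
  ψ₂ = 0.804: g = -0.0182, g' = -1.403 → ψ₂ = 0.791
Converged at ψ₂ = 0.791.
  A: x = 0.260, y = 0.594
  B: x = 0.218, y = 0.321
  C: x = 0.522, y = 0.085

y_B (drum 2) = 0.321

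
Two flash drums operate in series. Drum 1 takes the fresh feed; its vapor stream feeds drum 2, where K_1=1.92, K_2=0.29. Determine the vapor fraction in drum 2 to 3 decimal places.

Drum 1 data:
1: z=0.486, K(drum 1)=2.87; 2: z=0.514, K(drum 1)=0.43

V/F (drum 2) = 0.586

Drum 1:
Material balance + equilibrium reduce to Σ zᵢ(Kᵢ−1)/(1+ψ₁(Kᵢ−1)) = 0.
Check two-phase: ΣzᵢKᵢ = 1.616 > 1 and Σzᵢ/Kᵢ = 1.365 > 1, so g(0) = 0.616 > 0 and g(1) = -0.365 < 0.
Newton–Raphson from ψ₁ = 0.65:
  ψ₁ = 0.650: g = -0.0552, g' = -0.768 → ψ₁ = 0.578
Converged at ψ₁ = 0.578.
Drum-1 compositions:
  1: x = 0.234, y = 0.670
  2: x = 0.766, y = 0.330
Drum-2 feed = drum-1 vapor: z₂ = (0.6705, 0.3295).
Drum 2:
Let ψ₂ = V/F and solve Σ zᵢ(Kᵢ−1)/(1+ψ₂(Kᵢ−1)) = 0.
Feasibility: ΣzᵢKᵢ = 1.383, Σzᵢ/Kᵢ = 1.486 — both > 1, two phases present.
Newton iteration, ψ₂⁰ = 0.5:
  ψ₂ = 0.500: g = 0.0597, g' = -0.666 → ψ₂ = 0.590
  ψ₂ = 0.590: g = -0.0026, g' = -0.730 → ψ₂ = 0.586
Converged at ψ₂ = 0.586.
  1: x = 0.436, y = 0.836
  2: x = 0.564, y = 0.164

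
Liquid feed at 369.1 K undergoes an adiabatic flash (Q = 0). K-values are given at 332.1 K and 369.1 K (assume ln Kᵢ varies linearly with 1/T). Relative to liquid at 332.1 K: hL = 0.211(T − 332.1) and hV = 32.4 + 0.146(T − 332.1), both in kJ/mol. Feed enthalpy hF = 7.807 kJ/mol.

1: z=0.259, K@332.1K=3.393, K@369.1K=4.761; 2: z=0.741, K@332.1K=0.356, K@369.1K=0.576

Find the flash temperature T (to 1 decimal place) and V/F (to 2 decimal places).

T = 342.9 K, V/F = 0.17

Adiabatic flash: solve Rachford–Rice at each trial T, then check hF = ψ·hV(T) + (1−ψ)·hL(T).
  T = 332.1 K: K = (3.393, 0.356), RR gives ψ = 0.093, H_out = 2.998 kJ/mol
  T = 369.1 K: K = (4.761, 0.576), RR gives ψ = 0.414, H_out = 20.220 kJ/mol
  T = 350.6 K: K = (4.055, 0.459), RR gives ψ = 0.236, H_out = 11.262 kJ/mol
  T = 341.4 K: K = (3.720, 0.406), RR gives ψ = 0.163, H_out = 7.158 kJ/mol
  T = 346.0 K: K = (3.886, 0.432), RR gives ψ = 0.199, H_out = 9.202 kJ/mol
  T = 343.7 K: K = (3.803, 0.419), RR gives ψ = 0.181, H_out = 8.179 kJ/mol
Linear interpolation between T = 341.4 (H_out = 7.158) and T = 343.7 (H_out = 8.179) on hF = 7.807 gives T ≈ 342.9 K, at which ψ = 0.17.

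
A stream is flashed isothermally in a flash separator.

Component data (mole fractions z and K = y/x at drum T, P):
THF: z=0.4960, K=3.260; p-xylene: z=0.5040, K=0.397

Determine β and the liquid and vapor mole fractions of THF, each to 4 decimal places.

β = 0.5995, x_THF = 0.2106, y_THF = 0.6866

Newton–Raphson from β = 0.57:
  β = 0.5700: g = 0.02681, g' = -0.9093 → β = 0.5995
Converged at β = 0.5995.
Compositions from xᵢ = zᵢ/(1+β(Kᵢ−1)), yᵢ = Kᵢxᵢ:
  THF: x = 0.2106, y = 0.6866
  p-xylene: x = 0.7894, y = 0.3134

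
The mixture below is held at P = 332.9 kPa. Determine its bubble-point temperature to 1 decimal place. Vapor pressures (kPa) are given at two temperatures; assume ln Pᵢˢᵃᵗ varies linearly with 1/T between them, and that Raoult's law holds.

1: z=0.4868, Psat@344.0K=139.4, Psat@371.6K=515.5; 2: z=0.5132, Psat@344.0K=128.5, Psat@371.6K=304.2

T = 366.4 K

Bubble-point temperature: ΣzᵢPᵢˢᵃᵗ(T) = P. Interpolate ln Pᵢˢᵃᵗ = aᵢ + bᵢ/T.
  T = 344.0 K: ΣzᵢPᵢˢᵃᵗ = 133.81 kPa
  T = 371.6 K: ΣzᵢPᵢˢᵃᵗ = 407.06 kPa
  T = 357.8 K: ΣzᵢPᵢˢᵃᵗ = 236.99 kPa
  T = 364.7 K: ΣzᵢPᵢˢᵃᵗ = 311.76 kPa
  T = 368.1 K: ΣzᵢPᵢˢᵃᵗ = 355.88 kPa
  T = 366.4 K: ΣzᵢPᵢˢᵃᵗ = 333.16 kPa
Interpolating between 364.7 K and 366.4 K gives T ≈ 366.4 K.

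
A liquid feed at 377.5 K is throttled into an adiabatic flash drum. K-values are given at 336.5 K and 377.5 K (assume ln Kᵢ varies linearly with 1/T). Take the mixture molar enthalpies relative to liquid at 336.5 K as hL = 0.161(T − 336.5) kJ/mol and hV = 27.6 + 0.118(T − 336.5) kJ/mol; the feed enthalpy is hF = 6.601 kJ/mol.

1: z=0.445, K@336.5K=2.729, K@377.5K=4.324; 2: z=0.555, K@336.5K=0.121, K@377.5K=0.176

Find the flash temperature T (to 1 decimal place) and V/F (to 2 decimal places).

Adiabatic flash: solve Rachford–Rice at each trial T, then check hF = ψ·hV(T) + (1−ψ)·hL(T).
  T = 336.5 K: K = (2.729, 0.121), RR gives ψ = 0.185, H_out = 5.113 kJ/mol
  T = 377.5 K: K = (4.324, 0.176), RR gives ψ = 0.373, H_out = 16.240 kJ/mol
  T = 357.0 K: K = (3.481, 0.148), RR gives ψ = 0.298, H_out = 11.270 kJ/mol
  T = 346.8 K: K = (3.095, 0.134), RR gives ψ = 0.249, H_out = 8.420 kJ/mol
  T = 341.6 K: K = (2.907, 0.127), RR gives ψ = 0.219, H_out = 6.817 kJ/mol
  T = 339.1 K: K = (2.819, 0.124), RR gives ψ = 0.203, H_out = 6.000 kJ/mol
  T = 340.4 K: K = (2.865, 0.126), RR gives ψ = 0.211, H_out = 6.429 kJ/mol
Linear interpolation between T = 340.4 (H_out = 6.429) and T = 341.6 (H_out = 6.817) on hF = 6.601 gives T ≈ 340.9 K, at which ψ = 0.21.

T = 340.9 K, V/F = 0.21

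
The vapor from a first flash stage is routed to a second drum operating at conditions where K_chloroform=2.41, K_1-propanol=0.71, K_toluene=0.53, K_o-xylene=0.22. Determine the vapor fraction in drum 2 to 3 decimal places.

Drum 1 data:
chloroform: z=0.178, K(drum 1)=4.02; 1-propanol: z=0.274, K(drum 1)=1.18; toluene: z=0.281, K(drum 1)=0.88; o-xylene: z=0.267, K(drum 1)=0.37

Drum 1:
Iterate (Newton) starting at ψ₁ = 0.5:
  ψ₁ = 0.500: g = -0.0220, g' = -0.496 → ψ₁ = 0.456
Converged at ψ₁ = 0.456.
Drum-1 compositions:
  chloroform: x = 0.075, y = 0.301
  1-propanol: x = 0.253, y = 0.299
  toluene: x = 0.297, y = 0.262
  o-xylene: x = 0.375, y = 0.139
Drum-2 feed = drum-1 vapor: z₂ = (0.3010, 0.2988, 0.2616, 0.1386).
Drum 2:
Newton–Raphson from ψ₂ = 0.46:
  ψ₂ = 0.460: g = -0.1680, g' = -0.553 → ψ₂ = 0.156
  ψ₂ = 0.156: g = 0.0013, g' = -0.606 → ψ₂ = 0.158
Converged at ψ₂ = 0.158.
  chloroform: x = 0.246, y = 0.593
  1-propanol: x = 0.313, y = 0.222
  toluene: x = 0.283, y = 0.150
  o-xylene: x = 0.158, y = 0.035

V/F (drum 2) = 0.158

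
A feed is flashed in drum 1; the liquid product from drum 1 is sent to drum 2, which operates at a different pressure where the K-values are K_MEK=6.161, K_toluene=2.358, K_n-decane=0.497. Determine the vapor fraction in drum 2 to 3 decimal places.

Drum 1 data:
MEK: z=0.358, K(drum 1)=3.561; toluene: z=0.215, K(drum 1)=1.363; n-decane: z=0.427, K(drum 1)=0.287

Drum 1:
Newton–Raphson from ψ₁ = 0.36:
  ψ₁ = 0.360: g = 0.1365, g' = -1.051 → ψ₁ = 0.490
  ψ₁ = 0.490: g = 0.0050, g' = -0.995 → ψ₁ = 0.495
Converged at ψ₁ = 0.495.
Drum-1 compositions:
  MEK: x = 0.158, y = 0.562
  toluene: x = 0.182, y = 0.248
  n-decane: x = 0.660, y = 0.189
Drum-2 feed = drum-1 liquid: z₂ = (0.1579, 0.1823, 0.6599).
Drum 2:
Material balance + equilibrium reduce to Σ zᵢ(Kᵢ−1)/(1+ψ₂(Kᵢ−1)) = 0.
g(0) = ΣzᵢKᵢ − 1 = 0.730 and g(1) = 1 − Σzᵢ/Kᵢ = -0.431, so a root lies in (0, 1).
Newton iteration, ψ₂⁰ = 0.54:
  ψ₂ = 0.540: g = -0.0977, g' = -0.720 → ψ₂ = 0.404
  ψ₂ = 0.404: g = 0.0072, g' = -0.845 → ψ₂ = 0.413
Converged at ψ₂ = 0.413.
  MEK: x = 0.050, y = 0.311
  toluene: x = 0.117, y = 0.275
  n-decane: x = 0.833, y = 0.414

V/F (drum 2) = 0.413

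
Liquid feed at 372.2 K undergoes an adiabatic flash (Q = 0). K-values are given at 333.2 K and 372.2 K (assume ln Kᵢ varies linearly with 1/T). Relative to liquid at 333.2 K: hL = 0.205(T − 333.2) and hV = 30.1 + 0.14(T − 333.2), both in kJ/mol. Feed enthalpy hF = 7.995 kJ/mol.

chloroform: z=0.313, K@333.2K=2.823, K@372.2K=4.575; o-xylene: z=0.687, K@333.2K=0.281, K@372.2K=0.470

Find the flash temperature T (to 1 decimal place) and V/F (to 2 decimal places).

T = 346.3 K, V/F = 0.18

Adiabatic flash: solve Rachford–Rice at each trial T, then check hF = ψ·hV(T) + (1−ψ)·hL(T).
  T = 333.2 K: K = (2.823, 0.281), RR gives ψ = 0.058, H_out = 1.760 kJ/mol
  T = 372.2 K: K = (4.575, 0.470), RR gives ψ = 0.398, H_out = 18.977 kJ/mol
  T = 352.7 K: K = (3.642, 0.369), RR gives ψ = 0.236, H_out = 10.794 kJ/mol
  T = 342.9 K: K = (3.216, 0.323), RR gives ψ = 0.152, H_out = 6.474 kJ/mol
  T = 347.8 K: K = (3.425, 0.345), RR gives ψ = 0.195, H_out = 8.673 kJ/mol
  T = 345.4 K: K = (3.322, 0.334), RR gives ψ = 0.174, H_out = 7.607 kJ/mol
Linear interpolation between T = 345.4 (H_out = 7.607) and T = 347.8 (H_out = 8.673) on hF = 7.995 gives T ≈ 346.3 K, at which ψ = 0.18.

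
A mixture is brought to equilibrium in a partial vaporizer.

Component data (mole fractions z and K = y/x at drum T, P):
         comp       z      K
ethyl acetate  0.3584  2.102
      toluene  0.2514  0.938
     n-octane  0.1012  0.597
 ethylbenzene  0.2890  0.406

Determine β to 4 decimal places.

β = 0.3619

Rachford–Rice: g(β) = Σ zᵢ(Kᵢ−1)/(1+β(Kᵢ−1)) = 0.
Feasibility: ΣzᵢKᵢ = 1.1669, Σzᵢ/Kᵢ = 1.3199 — both > 1, two phases present.
Newton iteration, β⁰ = 0.49:
  β = 0.4900: g = -0.05257, g' = -0.4130 → β = 0.3627
  β = 0.3627: g = -0.00034, g' = -0.4114 → β = 0.3619
Converged at β = 0.3619.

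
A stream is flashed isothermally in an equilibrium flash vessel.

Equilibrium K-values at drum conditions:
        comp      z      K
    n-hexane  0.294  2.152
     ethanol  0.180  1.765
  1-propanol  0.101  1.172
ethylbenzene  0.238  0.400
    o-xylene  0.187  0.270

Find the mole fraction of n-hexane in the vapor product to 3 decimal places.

y_n-hexane = 0.449

Material balance + equilibrium reduce to Σ zᵢ(Kᵢ−1)/(1+V/F(Kᵢ−1)) = 0.
Check two-phase: ΣzᵢKᵢ = 1.214 > 1 and Σzᵢ/Kᵢ = 1.612 > 1, so g(0) = 0.214 > 0 and g(1) = -0.612 < 0.
Newton–Raphson from V/F = 0.41:
  V/F = 0.410: g = -0.0331, g' = -0.597 → V/F = 0.355
  V/F = 0.355: g = -0.0004, g' = -0.584 → V/F = 0.354
Converged at V/F = 0.354.
Compositions from xᵢ = zᵢ/(1+V/F(Kᵢ−1)), yᵢ = Kᵢxᵢ:
  n-hexane: x = 0.209, y = 0.449
  ethanol: x = 0.142, y = 0.250
  1-propanol: x = 0.095, y = 0.112
  ethylbenzene: x = 0.302, y = 0.121
  o-xylene: x = 0.252, y = 0.068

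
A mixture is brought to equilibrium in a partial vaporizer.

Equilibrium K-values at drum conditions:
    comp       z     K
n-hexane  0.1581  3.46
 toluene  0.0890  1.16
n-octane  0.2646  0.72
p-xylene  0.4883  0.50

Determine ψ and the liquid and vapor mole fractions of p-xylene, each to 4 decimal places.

Let ψ = V/F and solve Σ zᵢ(Kᵢ−1)/(1+ψ(Kᵢ−1)) = 0.
Check two-phase: ΣzᵢKᵢ = 1.0849 > 1 and Σzᵢ/Kᵢ = 1.4665 > 1, so g(0) = 0.0849 > 0 and g(1) = -0.4665 < 0.
Newton–Raphson from ψ = 0.3:
  ψ = 0.3000: g = -0.13075, g' = -0.5125 → ψ = 0.0449
  ψ = 0.0449: g = 0.03961, g' = -0.9272 → ψ = 0.0876
  ψ = 0.0876: g = 0.00273, g' = -0.8051 → ψ = 0.0910
Converged at ψ = 0.0910.
Compositions from xᵢ = zᵢ/(1+ψ(Kᵢ−1)), yᵢ = Kᵢxᵢ:
  n-hexane: x = 0.1292, y = 0.4470
  toluene: x = 0.0877, y = 0.1018
  n-octane: x = 0.2715, y = 0.1955
  p-xylene: x = 0.5116, y = 0.2558

ψ = 0.0910, x_p-xylene = 0.5116, y_p-xylene = 0.2558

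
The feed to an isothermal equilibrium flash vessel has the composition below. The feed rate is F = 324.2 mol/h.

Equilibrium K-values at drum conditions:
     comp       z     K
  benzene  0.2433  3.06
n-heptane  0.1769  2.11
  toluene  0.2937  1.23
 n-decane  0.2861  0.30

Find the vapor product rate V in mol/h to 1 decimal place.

Newton iteration, ψ⁰ = 0.5:
  ψ = 0.5000: g = 0.12565, g' = -0.6850 → ψ = 0.6834
  ψ = 0.6834: g = -0.00577, g' = -0.7754 → ψ = 0.6760
Converged at ψ = 0.6760.
Then V = ψ·F = 0.6760·324.2 = 219.1 mol/h and L = F − V = 105.1 mol/h.

V = 219.1 mol/h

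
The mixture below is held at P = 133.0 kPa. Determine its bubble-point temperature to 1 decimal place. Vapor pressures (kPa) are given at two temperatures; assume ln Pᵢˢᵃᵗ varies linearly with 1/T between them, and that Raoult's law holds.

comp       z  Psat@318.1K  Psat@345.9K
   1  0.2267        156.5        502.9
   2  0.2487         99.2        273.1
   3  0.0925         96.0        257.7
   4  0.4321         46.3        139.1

Bubble-point temperature: ΣzᵢPᵢˢᵃᵗ(T) = P. Interpolate ln Pᵢˢᵃᵗ = aᵢ + bᵢ/T.
  T = 318.1 K: ΣzᵢPᵢˢᵃᵗ = 89.04 kPa
  T = 345.9 K: ΣzᵢPᵢˢᵃᵗ = 265.87 kPa
  T = 332.0 K: ΣzᵢPᵢˢᵃᵗ = 157.32 kPa
  T = 325.1 K: ΣzᵢPᵢˢᵃᵗ = 119.30 kPa
  T = 328.6 K: ΣzᵢPᵢˢᵃᵗ = 137.47 kPa
  T = 326.9 K: ΣzᵢPᵢˢᵃᵗ = 128.37 kPa
Interpolating between 326.9 K and 328.6 K gives T ≈ 327.8 K.

T = 327.8 K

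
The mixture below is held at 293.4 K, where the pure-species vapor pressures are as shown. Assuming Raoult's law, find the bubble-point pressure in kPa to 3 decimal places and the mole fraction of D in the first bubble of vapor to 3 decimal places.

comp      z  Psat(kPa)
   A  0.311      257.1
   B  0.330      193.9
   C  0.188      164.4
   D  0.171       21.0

At the bubble point ψ → 0, so ΣzᵢKᵢ = 1 with Kᵢ = Pᵢˢᵃᵗ/P ⇒ P = ΣzᵢPᵢˢᵃᵗ.
P = 0.311·257.1 + 0.330·193.9 + 0.188·164.4 + 0.171·21.0 = 178.443 kPa
yᵢ = zᵢPᵢˢᵃᵗ/P ⇒ y_D = 0.171·21.0/178.443 = 0.020

Pbub = 178.443 kPa, y_D = 0.020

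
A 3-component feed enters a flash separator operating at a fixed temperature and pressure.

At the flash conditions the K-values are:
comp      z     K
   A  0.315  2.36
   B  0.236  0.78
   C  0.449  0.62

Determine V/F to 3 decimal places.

V/F = 0.457

Newton–Raphson from V/F = 0.37:
  V/F = 0.370: g = 0.0299, g' = -0.359 → V/F = 0.453
  V/F = 0.453: g = 0.0012, g' = -0.332 → V/F = 0.457
Converged at V/F = 0.457.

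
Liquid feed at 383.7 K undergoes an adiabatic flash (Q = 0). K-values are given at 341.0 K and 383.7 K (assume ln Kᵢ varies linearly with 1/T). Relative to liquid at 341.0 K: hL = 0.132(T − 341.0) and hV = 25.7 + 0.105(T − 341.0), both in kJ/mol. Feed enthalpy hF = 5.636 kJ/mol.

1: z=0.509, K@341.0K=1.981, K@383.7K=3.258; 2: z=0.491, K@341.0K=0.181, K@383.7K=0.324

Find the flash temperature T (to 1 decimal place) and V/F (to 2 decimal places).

T = 346.2 K, V/F = 0.19

Adiabatic flash: solve Rachford–Rice at each trial T, then check hF = ψ·hV(T) + (1−ψ)·hL(T).
  T = 341.0 K: K = (1.981, 0.181), RR gives ψ = 0.121, H_out = 3.109 kJ/mol
  T = 383.7 K: K = (3.258, 0.324), RR gives ψ = 0.536, H_out = 18.782 kJ/mol
  T = 362.4 K: K = (2.579, 0.247), RR gives ψ = 0.365, H_out = 11.986 kJ/mol
  T = 351.7 K: K = (2.270, 0.212), RR gives ψ = 0.259, H_out = 8.004 kJ/mol
  T = 346.4 K: K = (2.124, 0.196), RR gives ψ = 0.197, H_out = 5.735 kJ/mol
  T = 343.7 K: K = (2.052, 0.189), RR gives ψ = 0.160, H_out = 4.469 kJ/mol
  T = 345.0 K: K = (2.086, 0.192), RR gives ψ = 0.178, H_out = 5.090 kJ/mol
Linear interpolation between T = 345.0 (H_out = 5.090) and T = 346.4 (H_out = 5.735) on hF = 5.636 gives T ≈ 346.2 K, at which ψ = 0.19.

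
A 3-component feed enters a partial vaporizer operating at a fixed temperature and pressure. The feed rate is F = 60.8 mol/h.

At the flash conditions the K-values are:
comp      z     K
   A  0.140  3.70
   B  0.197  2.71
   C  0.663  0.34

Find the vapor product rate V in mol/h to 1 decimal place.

Let ψ = V/F and solve Σ zᵢ(Kᵢ−1)/(1+ψ(Kᵢ−1)) = 0.
Check two-phase: ΣzᵢKᵢ = 1.277 > 1 and Σzᵢ/Kᵢ = 2.061 > 1, so g(0) = 0.277 > 0 and g(1) = -1.061 < 0.
Newton–Raphson from ψ = 0.5:
  ψ = 0.500: g = -0.3107, g' = -0.996 → ψ = 0.188
  ψ = 0.188: g = 0.0061, g' = -1.155 → ψ = 0.193
Converged at ψ = 0.193.
Then V = ψ·F = 0.1933·60.8 = 11.8 mol/h and L = F − V = 49.0 mol/h.

V = 11.8 mol/h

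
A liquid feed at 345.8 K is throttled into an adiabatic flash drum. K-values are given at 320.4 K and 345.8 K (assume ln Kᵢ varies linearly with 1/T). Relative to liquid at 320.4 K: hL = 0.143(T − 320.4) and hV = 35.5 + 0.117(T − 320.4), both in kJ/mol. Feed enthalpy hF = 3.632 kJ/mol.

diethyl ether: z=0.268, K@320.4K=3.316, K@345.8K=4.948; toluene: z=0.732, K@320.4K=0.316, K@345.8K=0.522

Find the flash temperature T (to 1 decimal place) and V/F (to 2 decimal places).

T = 322.1 K, V/F = 0.10

Adiabatic flash: solve Rachford–Rice at each trial T, then check hF = ψ·hV(T) + (1−ψ)·hL(T).
  T = 320.4 K: K = (3.316, 0.316), RR gives ψ = 0.076, H_out = 2.689 kJ/mol
  T = 345.8 K: K = (4.948, 0.522), RR gives ψ = 0.375, H_out = 16.706 kJ/mol
  T = 333.1 K: K = (4.082, 0.410), RR gives ψ = 0.217, H_out = 9.439 kJ/mol
  T = 326.8 K: K = (3.689, 0.361), RR gives ψ = 0.147, H_out = 6.123 kJ/mol
  T = 323.6 K: K = (3.500, 0.338), RR gives ψ = 0.112, H_out = 4.426 kJ/mol
  T = 322.0 K: K = (3.407, 0.327), RR gives ψ = 0.094, H_out = 3.564 kJ/mol
Linear interpolation between T = 322.0 (H_out = 3.564) and T = 323.6 (H_out = 4.426) on hF = 3.632 gives T ≈ 322.1 K, at which ψ = 0.10.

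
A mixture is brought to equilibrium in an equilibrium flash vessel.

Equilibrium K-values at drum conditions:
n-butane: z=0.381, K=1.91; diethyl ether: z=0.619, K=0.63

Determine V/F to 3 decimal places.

Rachford–Rice: g(V/F) = Σ zᵢ(Kᵢ−1)/(1+V/F(Kᵢ−1)) = 0.
Check two-phase: ΣzᵢKᵢ = 1.118 > 1 and Σzᵢ/Kᵢ = 1.182 > 1, so g(0) = 0.118 > 0 and g(1) = -0.182 < 0.
Binary case is linear: z₁(K₁−1)(1+V/F(K₂−1)) + z₂(K₂−1)(1+V/F(K₁−1)) = 0
⇒ V/F = [z₁(K₁−1)+z₂(K₂−1)] / [−(K₁−1)(K₂−1)] = 0.1177/0.3367 = 0.350

V/F = 0.350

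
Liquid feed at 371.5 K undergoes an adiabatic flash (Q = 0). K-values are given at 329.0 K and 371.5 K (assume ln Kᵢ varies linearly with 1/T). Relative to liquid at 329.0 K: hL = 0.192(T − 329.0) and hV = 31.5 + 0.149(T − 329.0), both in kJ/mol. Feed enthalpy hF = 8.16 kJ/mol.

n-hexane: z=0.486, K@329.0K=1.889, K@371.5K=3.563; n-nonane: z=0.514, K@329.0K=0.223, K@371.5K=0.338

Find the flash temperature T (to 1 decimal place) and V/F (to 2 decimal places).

Adiabatic flash: solve Rachford–Rice at each trial T, then check hF = ψ·hV(T) + (1−ψ)·hL(T).
  T = 329.0 K: K = (1.889, 0.223), RR gives ψ = 0.047, H_out = 1.490 kJ/mol
  T = 371.5 K: K = (3.563, 0.338), RR gives ψ = 0.534, H_out = 23.993 kJ/mol
  T = 350.2 K: K = (2.643, 0.278), RR gives ψ = 0.360, H_out = 15.087 kJ/mol
  T = 339.6 K: K = (2.246, 0.250), RR gives ψ = 0.235, H_out = 9.341 kJ/mol
  T = 334.3 K: K = (2.063, 0.236), RR gives ψ = 0.153, H_out = 5.790 kJ/mol
  T = 337.0 K: K = (2.155, 0.243), RR gives ψ = 0.197, H_out = 7.674 kJ/mol
  T = 338.3 K: K = (2.200, 0.246), RR gives ψ = 0.217, H_out = 8.524 kJ/mol
Linear interpolation between T = 337.0 (H_out = 7.674) and T = 338.3 (H_out = 8.524) on hF = 8.16 gives T ≈ 337.7 K, at which ψ = 0.21.

T = 337.7 K, V/F = 0.21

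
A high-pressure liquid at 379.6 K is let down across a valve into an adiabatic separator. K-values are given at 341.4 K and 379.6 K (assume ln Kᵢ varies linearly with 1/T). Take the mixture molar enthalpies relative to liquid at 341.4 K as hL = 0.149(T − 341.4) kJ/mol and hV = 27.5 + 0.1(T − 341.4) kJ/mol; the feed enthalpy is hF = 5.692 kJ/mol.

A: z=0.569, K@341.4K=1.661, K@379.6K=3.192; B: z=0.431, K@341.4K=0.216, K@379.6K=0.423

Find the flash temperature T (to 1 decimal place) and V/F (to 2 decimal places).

Adiabatic flash: solve Rachford–Rice at each trial T, then check hF = ψ·hV(T) + (1−ψ)·hL(T).
  T = 341.4 K: K = (1.661, 0.216), RR gives ψ = 0.074, H_out = 2.027 kJ/mol
  T = 379.6 K: K = (3.192, 0.423), RR gives ψ = 0.790, H_out = 25.926 kJ/mol
  T = 360.5 K: K = (2.343, 0.308), RR gives ψ = 0.501, H_out = 16.152 kJ/mol
  T = 350.9 K: K = (1.980, 0.259), RR gives ψ = 0.328, H_out = 10.281 kJ/mol
  T = 346.1 K: K = (1.814, 0.237), RR gives ψ = 0.216, H_out = 6.586 kJ/mol
  T = 343.8 K: K = (1.738, 0.226), RR gives ψ = 0.151, H_out = 4.504 kJ/mol
Linear interpolation between T = 343.8 (H_out = 4.504) and T = 346.1 (H_out = 6.586) on hF = 5.692 gives T ≈ 345.1 K, at which ψ = 0.19.

T = 345.1 K, V/F = 0.19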